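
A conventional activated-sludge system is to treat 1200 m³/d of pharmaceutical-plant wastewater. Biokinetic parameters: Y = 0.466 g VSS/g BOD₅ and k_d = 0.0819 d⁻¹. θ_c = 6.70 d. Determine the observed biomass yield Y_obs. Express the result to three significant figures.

The observed yield is Y_obs = Y/(1 + k_d·θ_c) = 0.466 / (1 + 0.0819 × 6.70) = 0.466 / 1.549 = 0.3009 g VSS per g BOD₅ removed.

Y_obs ≈ 0.301 g VSS/g BOD₅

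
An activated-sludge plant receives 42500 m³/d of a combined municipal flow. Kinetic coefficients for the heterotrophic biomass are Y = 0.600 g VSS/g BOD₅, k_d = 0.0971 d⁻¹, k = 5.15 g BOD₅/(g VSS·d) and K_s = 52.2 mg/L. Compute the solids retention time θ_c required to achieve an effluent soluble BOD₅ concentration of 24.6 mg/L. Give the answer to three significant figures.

θ_c ≈ 1.12 d

Specific growth rate at S = 24.6 mg/L: μ = YkS/(K_s+S) = 0.600·5.15·24.6/(52.2+24.6) = 0.9898 d⁻¹.
θ_c = 1/(μ − k_d) = 1/(0.9898 − 0.0971) = 1/0.8927 = 1.120 d.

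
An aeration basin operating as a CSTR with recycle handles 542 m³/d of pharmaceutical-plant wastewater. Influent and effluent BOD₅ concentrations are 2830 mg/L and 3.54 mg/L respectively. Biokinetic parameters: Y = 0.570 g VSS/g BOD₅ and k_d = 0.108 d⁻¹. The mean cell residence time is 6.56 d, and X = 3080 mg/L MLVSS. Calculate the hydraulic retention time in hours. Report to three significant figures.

Rearranging the biomass balance for a CMAS with decay, V = Y·Q·ΔS·θ_c / [X·(1+k_d θ_c)] = 0.570 × 542 × (2830 − 3.54) × 6.56 / [3080 × (1 + 0.108 × 6.56)] = 5.73×10^6 / 5262 = 1089 m³.
τ = V/Q = 1089/542 = 2.008 d, or 48.20 h.

τ ≈ 48.2 h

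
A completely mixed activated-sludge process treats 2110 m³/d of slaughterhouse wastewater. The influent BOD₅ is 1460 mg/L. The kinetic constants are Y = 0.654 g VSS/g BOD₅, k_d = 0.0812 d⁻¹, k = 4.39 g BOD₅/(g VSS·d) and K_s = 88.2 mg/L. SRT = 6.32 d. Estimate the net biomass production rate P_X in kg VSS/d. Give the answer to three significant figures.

For a completely mixed reactor with recycle the Lawrence–McCarty relation gives S = K_s·(1 + k_d·θ_c) / [θ_c·(Y·k − k_d) − 1] = 88.2 × (1 + 0.0812 × 6.32) / [6.32 × (0.654 × 4.39 − 0.0812) − 1] = 133.5 / 16.63 = 8.025 mg/L.
Observed yield with endogenous decay: Y_obs = Y / (1 + k_d·θ_c) = 0.654 / (1 + 0.0812 × 6.32) = 0.654 / 1.513 = 0.4322 g VSS/g BOD₅.
Substrate removed = Q·(S₀ − S) = 2110 m³/d × (1460 − 8.02) g/m³ = 3.06×10^6 g/d = 3064 kg/d.
Biomass produced: P_X = Y_obs·Q·ΔS = 0.4322 × 3064 ≈ 1324 kg VSS/d.

P_X ≈ 1320 kg VSS/d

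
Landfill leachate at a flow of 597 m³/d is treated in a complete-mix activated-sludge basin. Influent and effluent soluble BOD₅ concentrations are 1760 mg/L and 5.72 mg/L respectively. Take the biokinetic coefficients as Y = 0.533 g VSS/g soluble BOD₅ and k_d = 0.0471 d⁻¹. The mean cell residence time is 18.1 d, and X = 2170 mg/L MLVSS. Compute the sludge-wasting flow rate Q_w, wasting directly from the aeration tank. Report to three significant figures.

Q_w ≈ 139 m³/d

Steady-state biomass mass balance: V·X·(1 + k_d·θ_c) = Y·Q·(S₀ − S)·θ_c, so V = 0.533 × 597 × (1760 − 5.72) × 18.1 / [2170 × (1 + 0.0471 × 18.1)] = 1.01×10^7 / 4020 = 2513 m³.
For wasting at MLVSS concentration, Q_w = V/θ_c = 2513/18.1 = 138.9 m³/d.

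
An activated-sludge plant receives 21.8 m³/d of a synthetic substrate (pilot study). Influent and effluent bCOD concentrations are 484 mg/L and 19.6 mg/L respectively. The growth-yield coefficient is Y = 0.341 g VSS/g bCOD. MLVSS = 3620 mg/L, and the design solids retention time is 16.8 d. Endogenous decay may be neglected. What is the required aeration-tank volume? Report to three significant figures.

Biomass mass balance (decay neglected): V·X = Y·Q·(S₀ − S)·θ_c, so V = 0.341 × 21.8 × (484 − 19.6) × 16.8 / 3620 = 16.02 m³.

V ≈ 16.0 m³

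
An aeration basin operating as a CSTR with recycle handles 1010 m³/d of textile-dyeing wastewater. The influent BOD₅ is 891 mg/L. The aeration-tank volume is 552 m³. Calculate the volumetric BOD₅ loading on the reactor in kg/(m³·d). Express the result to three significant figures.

L_v ≈ 1.63 kg BOD₅/(m³·d)

L_v = Q S₀ / V = 1010 × 891 × 10⁻³ / 552.0 = 1.630 kg/(m³·d).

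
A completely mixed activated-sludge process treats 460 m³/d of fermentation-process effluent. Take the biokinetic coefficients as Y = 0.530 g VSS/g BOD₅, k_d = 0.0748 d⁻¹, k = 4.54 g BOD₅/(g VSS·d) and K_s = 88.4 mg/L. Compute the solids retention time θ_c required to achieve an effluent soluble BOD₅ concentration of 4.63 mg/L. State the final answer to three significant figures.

θ_c ≈ 22.2 d

From 1/θ_c = Y·k·S/(K_s + S) − k_d: Y·k·S/(K_s+S) = 0.530 × 4.54 × 4.63 / (88.4 + 4.63) = 0.1198 d⁻¹.
1/θ_c = 0.1198 − 0.0748 = 0.04495 d⁻¹, so θ_c = 22.25 d.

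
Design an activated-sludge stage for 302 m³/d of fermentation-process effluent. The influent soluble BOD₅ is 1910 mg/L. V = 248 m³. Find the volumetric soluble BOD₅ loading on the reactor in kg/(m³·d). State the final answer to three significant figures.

L_v = Q S₀ / V = 302 × 1910 × 10⁻³ / 248.0 = 2.326 kg/(m³·d).

L_v ≈ 2.33 kg soluble BOD₅/(m³·d)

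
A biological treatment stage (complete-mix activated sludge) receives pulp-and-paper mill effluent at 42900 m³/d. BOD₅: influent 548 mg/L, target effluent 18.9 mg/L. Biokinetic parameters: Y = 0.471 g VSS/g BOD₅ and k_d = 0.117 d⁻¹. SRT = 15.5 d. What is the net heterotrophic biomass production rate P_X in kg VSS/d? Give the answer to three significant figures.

P_X ≈ 3800 kg VSS/d

Observed yield with endogenous decay: Y_obs = Y / (1 + k_d·θ_c) = 0.471 / (1 + 0.117 × 15.5) = 0.471 / 2.814 = 0.1674 g VSS/g BOD₅.
Substrate removed = Q·(S₀ − S) = 42900 m³/d × (548 − 18.9) g/m³ = 2.27×10^7 g/d = 22698 kg/d.
P_X = Y_obs · Q(S₀ − S) = 0.1674 × 22698 = 3800 kg VSS/d.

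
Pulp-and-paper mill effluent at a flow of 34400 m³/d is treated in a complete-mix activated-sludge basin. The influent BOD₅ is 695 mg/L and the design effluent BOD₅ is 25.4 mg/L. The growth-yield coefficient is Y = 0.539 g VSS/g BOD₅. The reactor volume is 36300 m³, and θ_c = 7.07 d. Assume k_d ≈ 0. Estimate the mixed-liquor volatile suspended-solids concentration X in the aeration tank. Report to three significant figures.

X ≈ 2420 mg/L

From V·X = Y·Q·(S₀ − S)·θ_c (decay neglected): X = 0.539 × 34400 × (695 − 25.4) × 7.07 / 36300 = 2418 mg/L.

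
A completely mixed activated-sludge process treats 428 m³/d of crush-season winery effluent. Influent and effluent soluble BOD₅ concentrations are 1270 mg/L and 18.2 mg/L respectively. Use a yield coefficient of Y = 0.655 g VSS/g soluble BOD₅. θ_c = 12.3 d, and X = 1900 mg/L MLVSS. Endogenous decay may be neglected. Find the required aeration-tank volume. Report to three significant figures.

V ≈ 2270 m³

With k_d = 0 the design equation reduces to V = Y Q (S₀−S) θ_c / X = 0.655 × 428 × (1270 − 18.2) × 12.3 / 1900 = 2272 m³.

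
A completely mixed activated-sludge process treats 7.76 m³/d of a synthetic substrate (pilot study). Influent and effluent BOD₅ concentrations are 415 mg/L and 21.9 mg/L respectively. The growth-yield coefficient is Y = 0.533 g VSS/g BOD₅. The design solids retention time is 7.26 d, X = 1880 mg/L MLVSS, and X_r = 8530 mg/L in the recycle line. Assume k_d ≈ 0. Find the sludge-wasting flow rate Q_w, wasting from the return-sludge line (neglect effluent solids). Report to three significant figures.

With k_d = 0 the design equation reduces to V = Y Q (S₀−S) θ_c / X = 0.533 × 7.76 × (415 − 21.9) × 7.26 / 1880 = 6.279 m³.
Wasting from the return line (neglecting effluent solids): Q_w = V·X / (θ_c·X_r) = 6.279 × 1880 / (7.26 × 8530) = 0.1906 m³/d.

Q_w ≈ 0.191 m³/d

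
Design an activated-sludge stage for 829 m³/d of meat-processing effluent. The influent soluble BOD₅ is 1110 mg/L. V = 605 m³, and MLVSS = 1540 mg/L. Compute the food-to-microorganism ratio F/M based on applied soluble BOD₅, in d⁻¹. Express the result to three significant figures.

F/M = applied load / biomass = Q·S₀/(V·X) = 829 × 1110 / (605.0 × 1540) = 0.9876 d⁻¹.

F/M ≈ 0.988 d⁻¹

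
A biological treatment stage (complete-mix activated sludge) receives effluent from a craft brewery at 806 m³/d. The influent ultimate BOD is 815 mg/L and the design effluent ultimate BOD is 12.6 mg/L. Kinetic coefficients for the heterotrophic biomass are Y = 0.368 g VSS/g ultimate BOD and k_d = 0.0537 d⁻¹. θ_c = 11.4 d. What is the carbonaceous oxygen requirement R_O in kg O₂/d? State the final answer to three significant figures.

R_O ≈ 437 kg O₂/d

The observed yield is Y_obs = Y/(1 + k_d·θ_c) = 0.368 / (1 + 0.0537 × 11.4) = 0.368 / 1.612 = 0.2283 g VSS per g ultimate BOD removed.
Mass of ultimate BOD removed per day: Q(S₀ − S) = 806 × 802.4 g/m³ = 646.7 kg/d.
P_X = Y_obs·Q·(S₀ − S) = 0.2283 × 646.7 = 147.6 kg VSS/d.
Carbonaceous O₂ demand = substrate oxidised − cell-mass equivalent = 646.7 − 1.42 × 147.6 = 437.1 kg O₂/d.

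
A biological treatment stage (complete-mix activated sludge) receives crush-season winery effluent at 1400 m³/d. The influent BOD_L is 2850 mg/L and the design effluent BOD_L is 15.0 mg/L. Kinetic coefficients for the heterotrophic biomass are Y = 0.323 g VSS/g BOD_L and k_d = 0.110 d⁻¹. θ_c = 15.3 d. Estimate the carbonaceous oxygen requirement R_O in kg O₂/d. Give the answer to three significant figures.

Observed yield with endogenous decay: Y_obs = Y / (1 + k_d·θ_c) = 0.323 / (1 + 0.110 × 15.3) = 0.323 / 2.683 = 0.1204 g VSS/g BOD_L.
Mass of BOD_L removed per day: Q(S₀ − S) = 1400 × 2835 g/m³ = 3969 kg/d.
Net sludge production P_X = 0.1204 × 3969 = 477.8 kg VSS/d.
R_O = Q·(S₀ − S) − 1.42·P_X = 3969 − 1.42 × 477.8 = 3290 kg O₂/d.

R_O ≈ 3290 kg O₂/d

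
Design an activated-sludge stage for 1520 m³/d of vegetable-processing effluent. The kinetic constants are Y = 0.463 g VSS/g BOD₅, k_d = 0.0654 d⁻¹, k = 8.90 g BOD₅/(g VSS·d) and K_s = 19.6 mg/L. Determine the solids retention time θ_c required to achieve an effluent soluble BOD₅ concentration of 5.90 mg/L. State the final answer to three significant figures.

θ_c ≈ 1.13 d

From 1/θ_c = Y·k·S/(K_s + S) − k_d: Y·k·S/(K_s+S) = 0.463 × 8.90 × 5.90 / (19.6 + 5.90) = 0.9534 d⁻¹.
Then 1/θ_c = μ − k_d = 0.9534 − 0.0654 = 0.8880 d⁻¹, giving θ_c = 1.126 d.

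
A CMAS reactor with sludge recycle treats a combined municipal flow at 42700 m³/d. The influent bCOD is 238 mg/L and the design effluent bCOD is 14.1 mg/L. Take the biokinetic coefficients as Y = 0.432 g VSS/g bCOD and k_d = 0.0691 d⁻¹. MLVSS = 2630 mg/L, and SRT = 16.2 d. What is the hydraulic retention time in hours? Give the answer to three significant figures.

τ ≈ 6.75 h

Rearranging the biomass balance for a CMAS with decay, V = Y·Q·ΔS·θ_c / [X·(1+k_d θ_c)] = 0.432 × 42700 × (238 − 14.1) × 16.2 / [2630 × (1 + 0.0691 × 16.2)] = 6.69×10^7 / 5574 = 12004 m³.
HRT = V/Q = 12004 m³ / 42700 m³·d⁻¹ = 0.2811 d × 24 = 6.747 h.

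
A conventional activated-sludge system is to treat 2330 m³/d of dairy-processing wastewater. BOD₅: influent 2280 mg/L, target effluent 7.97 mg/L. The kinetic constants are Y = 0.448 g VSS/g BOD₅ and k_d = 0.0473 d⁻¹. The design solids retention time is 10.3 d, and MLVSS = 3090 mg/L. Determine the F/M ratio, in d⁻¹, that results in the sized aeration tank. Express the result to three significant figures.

F/M ≈ 0.323 d⁻¹

Steady-state biomass mass balance: V·X·(1 + k_d·θ_c) = Y·Q·(S₀ − S)·θ_c, so V = 0.448 × 2330 × (2280 − 7.97) × 10.3 / [3090 × (1 + 0.0473 × 10.3)] = 2.44×10^7 / 4595 = 5316 m³.
Food-to-microorganism ratio F/M = Q S₀ / (V X) = 2330 × 2280 / (5316 × 3090) = 0.3234 d⁻¹.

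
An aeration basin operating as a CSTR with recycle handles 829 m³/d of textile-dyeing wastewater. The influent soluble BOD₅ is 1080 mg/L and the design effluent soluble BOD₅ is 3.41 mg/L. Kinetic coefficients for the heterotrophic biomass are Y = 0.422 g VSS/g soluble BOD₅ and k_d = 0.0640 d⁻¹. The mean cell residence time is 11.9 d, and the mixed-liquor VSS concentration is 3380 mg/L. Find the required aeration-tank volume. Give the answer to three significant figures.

From the SRT design equation V = Y Q (S₀−S) θ_c / [X (1 + k_d θ_c)] = 0.422 × 829 × (1080 − 3.41) × 11.9 / [3380 × (1 + 0.0640 × 11.9)] = 4.48×10^6 / 5954 = 752.7 m³.

V ≈ 753 m³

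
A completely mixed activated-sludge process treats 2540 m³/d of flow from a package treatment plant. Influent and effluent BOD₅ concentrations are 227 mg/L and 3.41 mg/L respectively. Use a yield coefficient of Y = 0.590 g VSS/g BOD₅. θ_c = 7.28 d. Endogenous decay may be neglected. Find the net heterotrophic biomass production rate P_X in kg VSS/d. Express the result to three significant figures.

P_X ≈ 335 kg VSS/d

With endogenous decay neglected, the observed yield equals the true yield: Y_obs = Y = 0.590 g VSS/g BOD₅.
Substrate removed = Q·(S₀ − S) = 2540 m³/d × (227 − 3.41) g/m³ = 5.68×10^5 g/d = 567.9 kg/d.
P_X = Y_obs · Q(S₀ − S) = 0.5900 × 567.9 = 335.1 kg VSS/d.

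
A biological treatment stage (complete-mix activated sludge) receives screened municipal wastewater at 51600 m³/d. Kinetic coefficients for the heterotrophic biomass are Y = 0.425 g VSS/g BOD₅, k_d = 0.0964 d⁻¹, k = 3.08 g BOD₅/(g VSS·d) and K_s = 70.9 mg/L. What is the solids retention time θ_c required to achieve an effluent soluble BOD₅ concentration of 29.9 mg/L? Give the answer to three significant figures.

θ_c ≈ 3.43 d

At the target effluent, Y k S/(K_s+S) = 0.425×3.08×29.9/100.8 = 0.3883 d⁻¹.
Then 1/θ_c = μ − k_d = 0.3883 − 0.0964 = 0.2919 d⁻¹, giving θ_c = 3.426 d.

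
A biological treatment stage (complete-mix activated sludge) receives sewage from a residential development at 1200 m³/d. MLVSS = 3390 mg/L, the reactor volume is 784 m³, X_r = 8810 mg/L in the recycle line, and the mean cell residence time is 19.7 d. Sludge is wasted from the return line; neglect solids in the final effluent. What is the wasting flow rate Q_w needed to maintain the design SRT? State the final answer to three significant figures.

Wasting from the return line (neglecting effluent solids): Q_w = V·X / (θ_c·X_r) = 784.0 × 3390 / (19.7 × 8810) = 15.31 m³/d.

Q_w ≈ 15.3 m³/d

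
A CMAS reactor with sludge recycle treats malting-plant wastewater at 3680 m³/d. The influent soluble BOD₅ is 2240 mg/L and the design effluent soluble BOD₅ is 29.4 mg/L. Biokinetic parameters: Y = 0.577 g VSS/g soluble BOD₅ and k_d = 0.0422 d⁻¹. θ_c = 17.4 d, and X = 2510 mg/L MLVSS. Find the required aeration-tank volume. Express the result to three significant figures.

From the SRT design equation V = Y Q (S₀−S) θ_c / [X (1 + k_d θ_c)] = 0.577 × 3680 × (2240 − 29.4) × 17.4 / [2510 × (1 + 0.0422 × 17.4)] = 8.17×10^7 / 4353 = 18762 m³.

V ≈ 18800 m³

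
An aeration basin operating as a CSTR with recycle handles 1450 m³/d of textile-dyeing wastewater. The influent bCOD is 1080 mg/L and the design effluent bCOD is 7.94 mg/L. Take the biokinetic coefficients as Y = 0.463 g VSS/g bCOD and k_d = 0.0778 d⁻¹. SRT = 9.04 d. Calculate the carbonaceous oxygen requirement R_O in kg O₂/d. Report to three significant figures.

R_O ≈ 954 kg O₂/d

The observed yield is Y_obs = Y/(1 + k_d·θ_c) = 0.463 / (1 + 0.0778 × 9.04) = 0.463 / 1.703 = 0.2718 g VSS per g bCOD removed.
Substrate removed = Q·(S₀ − S) = 1450 m³/d × (1080 − 7.94) g/m³ = 1.55×10^6 g/d = 1554 kg/d.
Biomass synthesised: P_X = Y_obs × 1554 = 422.5 kg VSS/d.
Carbonaceous O₂ demand = substrate oxidised − cell-mass equivalent = 1554 − 1.42 × 422.5 = 954.5 kg O₂/d.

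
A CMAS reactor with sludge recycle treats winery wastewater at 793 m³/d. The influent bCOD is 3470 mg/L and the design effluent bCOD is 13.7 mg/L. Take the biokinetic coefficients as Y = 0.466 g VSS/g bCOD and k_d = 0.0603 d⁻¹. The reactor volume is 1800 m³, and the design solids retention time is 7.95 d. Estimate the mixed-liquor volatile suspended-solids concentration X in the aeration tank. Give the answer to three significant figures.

X ≈ 3810 mg/L

From V·X·(1 + k_d·θ_c) = Y·Q·(S₀ − S)·θ_c: X = 0.466 × 793 × (3470 − 13.7) × 7.95 / [1800 × (1 + 0.0603 × 7.95)] = 3813 mg/L.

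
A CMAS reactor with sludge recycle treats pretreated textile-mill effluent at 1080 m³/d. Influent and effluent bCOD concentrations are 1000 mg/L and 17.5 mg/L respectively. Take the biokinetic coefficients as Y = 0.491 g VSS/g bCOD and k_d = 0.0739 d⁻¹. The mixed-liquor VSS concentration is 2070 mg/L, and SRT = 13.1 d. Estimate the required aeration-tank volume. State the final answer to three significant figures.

V ≈ 1680 m³

Rearranging the biomass balance for a CMAS with decay, V = Y·Q·ΔS·θ_c / [X·(1+k_d θ_c)] = 0.491 × 1080 × (1000 − 17.5) × 13.1 / [2070 × (1 + 0.0739 × 13.1)] = 6.83×10^6 / 4074 = 1675 m³.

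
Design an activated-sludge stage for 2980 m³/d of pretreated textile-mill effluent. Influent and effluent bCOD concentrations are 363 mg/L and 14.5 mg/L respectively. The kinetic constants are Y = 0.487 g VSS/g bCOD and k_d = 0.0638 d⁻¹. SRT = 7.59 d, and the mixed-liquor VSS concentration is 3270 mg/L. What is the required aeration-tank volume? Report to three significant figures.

V ≈ 791 m³

From the SRT design equation V = Y Q (S₀−S) θ_c / [X (1 + k_d θ_c)] = 0.487 × 2980 × (363 − 14.5) × 7.59 / [3270 × (1 + 0.0638 × 7.59)] = 3.84×10^6 / 4853 = 790.9 m³.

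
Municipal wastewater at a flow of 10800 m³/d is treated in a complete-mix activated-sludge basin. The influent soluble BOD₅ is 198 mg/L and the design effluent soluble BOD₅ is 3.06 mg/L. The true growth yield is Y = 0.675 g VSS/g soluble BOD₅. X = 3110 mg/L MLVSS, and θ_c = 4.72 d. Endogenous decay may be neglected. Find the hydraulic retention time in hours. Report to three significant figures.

τ ≈ 4.79 h

V·X = Y·Q·ΔS·θ_c gives V = 0.675 × 10800 × (198 − 3.06) × 4.72 / 3110 = 2157 m³.
Hydraulic retention time τ = V/Q = 2157 / 10800 = 0.1997 d = 4.793 h.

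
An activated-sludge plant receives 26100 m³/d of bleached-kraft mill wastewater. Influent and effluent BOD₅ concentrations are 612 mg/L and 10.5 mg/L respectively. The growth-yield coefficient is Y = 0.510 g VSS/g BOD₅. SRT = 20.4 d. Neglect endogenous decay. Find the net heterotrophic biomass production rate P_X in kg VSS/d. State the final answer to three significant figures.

P_X ≈ 8010 kg VSS/d

With endogenous decay neglected, the observed yield equals the true yield: Y_obs = Y = 0.510 g VSS/g BOD₅.
Q·(S₀ − S) = 26100 × (612 − 10.5) × 10⁻³ = 15699 kg/d removed.
Biomass produced: P_X = Y_obs·Q·ΔS = 0.5100 × 15699 ≈ 8007 kg VSS/d.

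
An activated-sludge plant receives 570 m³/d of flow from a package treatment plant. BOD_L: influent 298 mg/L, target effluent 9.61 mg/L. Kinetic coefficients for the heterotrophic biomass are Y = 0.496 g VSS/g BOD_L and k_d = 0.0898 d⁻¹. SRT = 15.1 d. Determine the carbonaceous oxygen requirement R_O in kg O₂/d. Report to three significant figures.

R_O ≈ 115 kg O₂/d

Correct the yield for decay: Y_obs = Y/(1 + k_d θ_c) = 0.496 / (1 + 0.0898 × 15.1) = 0.496 / 2.356 = 0.2105.
Substrate removed = Q·(S₀ − S) = 570 m³/d × (298 − 9.61) g/m³ = 1.64×10^5 g/d = 164.4 kg/d.
P_X = Y_obs·Q·(S₀ − S) = 0.2105 × 164.4 = 34.61 kg VSS/d.
R_O = Q·ΔS − 1.42 P_X = 164.4 − 49.14 = 115.2 kg O₂/d.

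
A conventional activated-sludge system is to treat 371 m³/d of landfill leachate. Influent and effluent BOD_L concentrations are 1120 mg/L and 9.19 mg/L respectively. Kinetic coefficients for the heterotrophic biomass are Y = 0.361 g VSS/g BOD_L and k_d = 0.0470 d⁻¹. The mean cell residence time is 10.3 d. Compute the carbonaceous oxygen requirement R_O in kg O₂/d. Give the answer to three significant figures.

The observed yield is Y_obs = Y/(1 + k_d·θ_c) = 0.361 / (1 + 0.0470 × 10.3) = 0.361 / 1.484 = 0.2432 g VSS per g BOD_L removed.
ΔS = 1120 − 9.19 = 1111 mg/L, so the substrate removal rate is 371 × 1111/1000 = 412.1 kg BOD_L/d.
Net sludge production P_X = 0.2432 × 412.1 = 100.2 kg VSS/d.
R_O = Q·ΔS − 1.42 P_X = 412.1 − 142.3 = 269.8 kg O₂/d.

R_O ≈ 270 kg O₂/d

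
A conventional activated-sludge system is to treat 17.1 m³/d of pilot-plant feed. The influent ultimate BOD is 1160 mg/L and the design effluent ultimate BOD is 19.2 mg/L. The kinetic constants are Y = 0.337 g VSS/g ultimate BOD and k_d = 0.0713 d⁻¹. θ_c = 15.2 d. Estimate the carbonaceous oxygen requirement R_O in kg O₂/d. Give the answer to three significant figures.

R_O ≈ 15.0 kg O₂/d

Observed yield with endogenous decay: Y_obs = Y / (1 + k_d·θ_c) = 0.337 / (1 + 0.0713 × 15.2) = 0.337 / 2.084 = 0.1617 g VSS/g ultimate BOD.
Substrate removed = Q·(S₀ − S) = 17.1 m³/d × (1160 − 19.2) g/m³ = 1.95×10^4 g/d = 19.51 kg/d.
Net sludge production P_X = 0.1617 × 19.51 = 3.155 kg VSS/d.
R_O = Q·(S₀ − S) − 1.42·P_X = 19.51 − 1.42 × 3.155 = 15.03 kg O₂/d.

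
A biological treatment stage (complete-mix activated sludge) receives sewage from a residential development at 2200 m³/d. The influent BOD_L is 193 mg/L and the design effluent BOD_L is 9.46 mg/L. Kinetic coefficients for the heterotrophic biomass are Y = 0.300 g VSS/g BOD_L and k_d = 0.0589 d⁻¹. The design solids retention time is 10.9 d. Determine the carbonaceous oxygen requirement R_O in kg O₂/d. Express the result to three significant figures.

The observed yield is Y_obs = Y/(1 + k_d·θ_c) = 0.300 / (1 + 0.0589 × 10.9) = 0.300 / 1.642 = 0.1827 g VSS per g BOD_L removed.
Q·(S₀ − S) = 2200 × (193 − 9.46) × 10⁻³ = 403.8 kg/d removed.
Biomass synthesised: P_X = Y_obs × 403.8 = 73.77 kg VSS/d.
Carbonaceous O₂ demand = substrate oxidised − cell-mass equivalent = 403.8 − 1.42 × 73.77 = 299.0 kg O₂/d.

R_O ≈ 299 kg O₂/d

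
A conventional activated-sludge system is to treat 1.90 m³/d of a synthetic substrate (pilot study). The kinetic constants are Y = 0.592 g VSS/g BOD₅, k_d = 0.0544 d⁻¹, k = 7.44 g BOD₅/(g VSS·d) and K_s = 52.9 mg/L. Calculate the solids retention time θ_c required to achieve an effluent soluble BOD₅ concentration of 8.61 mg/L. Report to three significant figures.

From 1/θ_c = Y·k·S/(K_s + S) − k_d: Y·k·S/(K_s+S) = 0.592 × 7.44 × 8.61 / (52.9 + 8.61) = 0.6165 d⁻¹.
θ_c = 1/(μ − k_d) = 1/(0.6165 − 0.0544) = 1/0.5621 = 1.779 d.

θ_c ≈ 1.78 d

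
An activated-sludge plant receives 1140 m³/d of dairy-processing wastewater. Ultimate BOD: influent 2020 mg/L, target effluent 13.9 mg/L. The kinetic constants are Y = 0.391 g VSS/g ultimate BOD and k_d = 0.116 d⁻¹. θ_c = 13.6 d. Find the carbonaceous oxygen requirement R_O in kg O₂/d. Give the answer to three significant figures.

The observed yield is Y_obs = Y/(1 + k_d·θ_c) = 0.391 / (1 + 0.116 × 13.6) = 0.391 / 2.578 = 0.1517 g VSS per g ultimate BOD removed.
ΔS = 2020 − 13.9 = 2006 mg/L, so the substrate removal rate is 1140 × 2006/1000 = 2287 kg ultimate BOD/d.
Net sludge production P_X = 0.1517 × 2287 = 346.9 kg VSS/d.
Carbonaceous O₂ demand = substrate oxidised − cell-mass equivalent = 2287 − 1.42 × 346.9 = 1794 kg O₂/d.

R_O ≈ 1790 kg O₂/d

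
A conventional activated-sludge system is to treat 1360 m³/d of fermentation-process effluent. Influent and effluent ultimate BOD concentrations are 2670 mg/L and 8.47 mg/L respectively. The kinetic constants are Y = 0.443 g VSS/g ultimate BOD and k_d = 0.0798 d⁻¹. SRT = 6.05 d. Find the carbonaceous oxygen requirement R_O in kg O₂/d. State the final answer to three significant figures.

R_O ≈ 2080 kg O₂/d

The observed yield is Y_obs = Y/(1 + k_d·θ_c) = 0.443 / (1 + 0.0798 × 6.05) = 0.443 / 1.483 = 0.2988 g VSS per g ultimate BOD removed.
ΔS = 2670 − 8.47 = 2662 mg/L, so the substrate removal rate is 1360 × 2662/1000 = 3620 kg ultimate BOD/d.
P_X = Y_obs·Q·(S₀ − S) = 0.2988 × 3620 = 1081 kg VSS/d.
R_O = Q·(S₀ − S) − 1.42·P_X = 3620 − 1.42 × 1081 = 2084 kg O₂/d.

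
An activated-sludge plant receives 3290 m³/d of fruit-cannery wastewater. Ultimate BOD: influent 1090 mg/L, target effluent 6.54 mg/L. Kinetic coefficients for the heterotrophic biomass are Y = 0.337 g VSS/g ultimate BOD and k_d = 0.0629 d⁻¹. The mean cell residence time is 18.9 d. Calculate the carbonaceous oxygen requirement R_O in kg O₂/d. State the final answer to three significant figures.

Y_obs = Y / (1 + k_d θ_c) = 0.337 / (1 + 0.0629 × 18.9) = 0.337 / 2.189 = 0.1540.
Substrate removed = Q·(S₀ − S) = 3290 m³/d × (1090 − 6.54) g/m³ = 3.56×10^6 g/d = 3565 kg/d.
P_X = Y_obs·Q·(S₀ − S) = 0.1540 × 3565 = 548.8 kg VSS/d.
R_O = Q·(S₀ − S) − 1.42·P_X = 3565 − 1.42 × 548.8 = 2785 kg O₂/d.

R_O ≈ 2790 kg O₂/d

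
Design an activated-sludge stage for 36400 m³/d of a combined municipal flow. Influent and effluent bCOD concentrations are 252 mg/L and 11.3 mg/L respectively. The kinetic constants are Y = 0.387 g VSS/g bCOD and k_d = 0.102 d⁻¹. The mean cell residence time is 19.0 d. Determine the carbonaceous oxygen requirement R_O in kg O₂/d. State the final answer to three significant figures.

Observed yield with endogenous decay: Y_obs = Y / (1 + k_d·θ_c) = 0.387 / (1 + 0.102 × 19.0) = 0.387 / 2.938 = 0.1317 g VSS/g bCOD.
Substrate removed = Q·(S₀ − S) = 36400 m³/d × (252 − 11.3) g/m³ = 8.76×10^6 g/d = 8761 kg/d.
P_X = Y_obs·Q·(S₀ − S) = 0.1317 × 8761 = 1154 kg VSS/d.
R_O = Q·(S₀ − S) − 1.42·P_X = 8761 − 1.42 × 1154 = 7123 kg O₂/d.

R_O ≈ 7120 kg O₂/d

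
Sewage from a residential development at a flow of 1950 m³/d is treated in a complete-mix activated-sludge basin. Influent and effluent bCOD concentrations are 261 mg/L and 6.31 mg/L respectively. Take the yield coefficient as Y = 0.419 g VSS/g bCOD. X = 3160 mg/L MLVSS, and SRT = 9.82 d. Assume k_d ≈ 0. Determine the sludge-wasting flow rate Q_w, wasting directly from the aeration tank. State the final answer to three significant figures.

Q_w ≈ 65.9 m³/d

With k_d = 0 the design equation reduces to V = Y Q (S₀−S) θ_c / X = 0.419 × 1950 × (261 − 6.31) × 9.82 / 3160 = 646.7 m³.
Wasting from the aeration tank: Q_w = V / θ_c = 646.7 / 9.82 = 65.85 m³/d.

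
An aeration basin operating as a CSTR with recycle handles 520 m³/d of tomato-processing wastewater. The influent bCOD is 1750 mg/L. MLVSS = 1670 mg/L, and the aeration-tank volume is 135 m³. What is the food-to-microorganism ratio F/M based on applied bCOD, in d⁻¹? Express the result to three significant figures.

F/M = applied load / biomass = Q·S₀/(V·X) = 520 × 1750 / (135.0 × 1670) = 4.036 d⁻¹.

F/M ≈ 4.04 d⁻¹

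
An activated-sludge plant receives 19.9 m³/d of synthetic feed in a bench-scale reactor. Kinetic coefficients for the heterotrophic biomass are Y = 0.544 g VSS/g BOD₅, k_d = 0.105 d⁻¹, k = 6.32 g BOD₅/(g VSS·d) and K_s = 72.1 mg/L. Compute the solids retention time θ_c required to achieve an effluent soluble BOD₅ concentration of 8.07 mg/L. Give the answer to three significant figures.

Specific growth rate at S = 8.07 mg/L: μ = YkS/(K_s+S) = 0.544·6.32·8.07/(72.1+8.07) = 0.3461 d⁻¹.
1/θ_c = 0.3461 − 0.105 = 0.2411 d⁻¹, so θ_c = 4.148 d.

θ_c ≈ 4.15 d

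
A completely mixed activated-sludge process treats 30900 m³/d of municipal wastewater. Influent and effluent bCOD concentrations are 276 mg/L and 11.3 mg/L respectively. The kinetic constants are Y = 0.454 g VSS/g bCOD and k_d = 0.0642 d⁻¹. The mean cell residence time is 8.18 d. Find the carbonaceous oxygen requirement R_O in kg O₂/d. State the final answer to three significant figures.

Observed yield with endogenous decay: Y_obs = Y / (1 + k_d·θ_c) = 0.454 / (1 + 0.0642 × 8.18) = 0.454 / 1.525 = 0.2977 g VSS/g bCOD.
Mass of bCOD removed per day: Q(S₀ − S) = 30900 × 264.7 g/m³ = 8179 kg/d.
Biomass synthesised: P_X = Y_obs × 8179 = 2435 kg VSS/d.
R_O = Q·(S₀ − S) − 1.42·P_X = 8179 − 1.42 × 2435 = 4722 kg O₂/d.

R_O ≈ 4720 kg O₂/d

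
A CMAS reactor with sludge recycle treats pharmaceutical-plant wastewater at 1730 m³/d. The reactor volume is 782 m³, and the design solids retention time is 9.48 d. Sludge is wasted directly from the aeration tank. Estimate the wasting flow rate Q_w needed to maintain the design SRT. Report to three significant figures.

Q_w ≈ 82.5 m³/d

For wasting at MLVSS concentration, Q_w = V/θ_c = 782.0/9.48 = 82.49 m³/d.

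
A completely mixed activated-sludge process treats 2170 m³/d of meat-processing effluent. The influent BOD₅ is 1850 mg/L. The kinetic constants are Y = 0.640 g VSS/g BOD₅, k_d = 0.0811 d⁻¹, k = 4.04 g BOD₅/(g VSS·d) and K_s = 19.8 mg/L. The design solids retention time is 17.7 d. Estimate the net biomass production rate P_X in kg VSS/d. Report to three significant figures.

P_X ≈ 1050 kg VSS/d

From the Monod/SRT balance for a CMAS, S = K_s·(1+k_d θ_c)/[θ_c·(Y k − k_d) − 1] = 19.8 × (1 + 0.0811 × 17.7) / [17.7 × (0.640 × 4.04 − 0.0811) − 1] = 48.22 / 43.33 = 1.113 mg/L.
Y_obs = Y / (1 + k_d θ_c) = 0.640 / (1 + 0.0811 × 17.7) = 0.640 / 2.435 = 0.2628.
ΔS = 1850 − 1.11 = 1849 mg/L, so the substrate removal rate is 2170 × 1849/1000 = 4012 kg BOD₅/d.
Net biomass production P_X = Y_obs × Q·(S₀ − S) = 0.2628 × 4012 = 1054 kg VSS/d.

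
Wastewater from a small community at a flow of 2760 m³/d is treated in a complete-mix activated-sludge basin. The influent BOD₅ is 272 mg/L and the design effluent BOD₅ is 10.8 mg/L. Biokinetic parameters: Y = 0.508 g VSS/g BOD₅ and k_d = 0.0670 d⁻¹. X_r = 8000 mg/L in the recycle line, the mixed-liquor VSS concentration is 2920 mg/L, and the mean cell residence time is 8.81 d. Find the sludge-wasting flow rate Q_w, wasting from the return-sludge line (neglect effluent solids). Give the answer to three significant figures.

Q_w ≈ 28.8 m³/d

Steady-state biomass mass balance: V·X·(1 + k_d·θ_c) = Y·Q·(S₀ − S)·θ_c, so V = 0.508 × 2760 × (272 − 10.8) × 8.81 / [2920 × (1 + 0.0670 × 8.81)] = 3.23×10^6 / 4644 = 694.8 m³.
Q_w = (V·X)/(θ_c X_r) = 694.8 × 2920 / (8.81 × 8000) = 28.79 m³/d.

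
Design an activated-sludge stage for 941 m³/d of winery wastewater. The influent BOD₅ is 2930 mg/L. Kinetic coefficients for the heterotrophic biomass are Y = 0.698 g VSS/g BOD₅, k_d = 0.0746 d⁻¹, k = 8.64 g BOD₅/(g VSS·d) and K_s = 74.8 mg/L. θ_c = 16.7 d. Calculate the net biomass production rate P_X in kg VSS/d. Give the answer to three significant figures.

P_X ≈ 856 kg VSS/d

From the Monod/SRT balance for a CMAS, S = K_s·(1+k_d θ_c)/[θ_c·(Y k − k_d) − 1] = 74.8 × (1 + 0.0746 × 16.7) / [16.7 × (0.698 × 8.64 − 0.0746) − 1] = 168.0 / 98.47 = 1.706 mg/L.
Y_obs = Y / (1 + k_d θ_c) = 0.698 / (1 + 0.0746 × 16.7) = 0.698 / 2.246 = 0.3108.
Mass of BOD₅ removed per day: Q(S₀ − S) = 941 × 2928 g/m³ = 2756 kg/d.
Biomass produced: P_X = Y_obs·Q·ΔS = 0.3108 × 2756 ≈ 856.4 kg VSS/d.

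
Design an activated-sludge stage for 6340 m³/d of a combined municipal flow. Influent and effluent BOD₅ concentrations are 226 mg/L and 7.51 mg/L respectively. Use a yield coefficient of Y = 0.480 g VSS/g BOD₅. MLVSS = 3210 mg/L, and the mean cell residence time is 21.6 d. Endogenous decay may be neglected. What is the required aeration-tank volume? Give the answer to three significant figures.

V ≈ 4470 m³

Biomass mass balance (decay neglected): V·X = Y·Q·(S₀ − S)·θ_c, so V = 0.480 × 6340 × (226 − 7.51) × 21.6 / 3210 = 4474 m³.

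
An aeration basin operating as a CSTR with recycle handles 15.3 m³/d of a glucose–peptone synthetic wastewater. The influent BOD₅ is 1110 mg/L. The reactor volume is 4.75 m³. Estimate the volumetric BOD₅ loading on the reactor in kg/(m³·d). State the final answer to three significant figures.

Applied BOD₅ load per unit volume = Q·S₀/V = (15.3 × 1110/1000)/4.750 = 3.575 kg BOD₅·m⁻³·d⁻¹.

L_v ≈ 3.58 kg BOD₅/(m³·d)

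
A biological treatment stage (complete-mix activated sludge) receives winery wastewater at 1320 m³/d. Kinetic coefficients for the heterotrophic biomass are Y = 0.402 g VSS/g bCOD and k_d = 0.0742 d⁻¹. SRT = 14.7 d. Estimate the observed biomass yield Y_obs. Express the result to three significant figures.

Y_obs ≈ 0.192 g VSS/g bCOD

The observed yield is Y_obs = Y/(1 + k_d·θ_c) = 0.402 / (1 + 0.0742 × 14.7) = 0.402 / 2.091 = 0.1923 g VSS per g bCOD removed.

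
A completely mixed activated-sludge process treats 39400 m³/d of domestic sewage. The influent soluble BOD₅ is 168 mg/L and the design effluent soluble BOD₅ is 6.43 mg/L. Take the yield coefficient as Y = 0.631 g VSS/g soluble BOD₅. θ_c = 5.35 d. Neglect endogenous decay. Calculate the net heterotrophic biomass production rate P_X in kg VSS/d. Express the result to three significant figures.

P_X ≈ 4020 kg VSS/d

Since k_d ≈ 0, Y_obs = Y = 0.631 g VSS/g soluble BOD₅.
Q·(S₀ − S) = 39400 × (168 − 6.43) × 10⁻³ = 6366 kg/d removed.
P_X = Y_obs · Q(S₀ − S) = 0.6310 × 6366 = 4017 kg VSS/d.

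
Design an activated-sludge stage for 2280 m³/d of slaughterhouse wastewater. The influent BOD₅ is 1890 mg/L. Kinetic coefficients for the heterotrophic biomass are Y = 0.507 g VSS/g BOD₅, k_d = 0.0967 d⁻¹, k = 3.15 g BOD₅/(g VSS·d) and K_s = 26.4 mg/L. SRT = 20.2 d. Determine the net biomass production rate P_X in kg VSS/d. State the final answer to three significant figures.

Effluent substrate depends only on kinetics and SRT: S = K_s(1 + k_d θ_c) / [θ_c(Yk − k_d) − 1] = 26.4 × (1 + 0.0967 × 20.2) / [20.2 × (0.507 × 3.15 − 0.0967) − 1] = 77.97 / 29.31 = 2.660 mg/L.
Observed yield with endogenous decay: Y_obs = Y / (1 + k_d·θ_c) = 0.507 / (1 + 0.0967 × 20.2) = 0.507 / 2.953 = 0.1717 g VSS/g BOD₅.
ΔS = 1890 − 2.66 = 1887 mg/L, so the substrate removal rate is 2280 × 1887/1000 = 4303 kg BOD₅/d.
Net biomass production P_X = Y_obs × Q·(S₀ − S) = 0.1717 × 4303 = 738.7 kg VSS/d.

P_X ≈ 739 kg VSS/d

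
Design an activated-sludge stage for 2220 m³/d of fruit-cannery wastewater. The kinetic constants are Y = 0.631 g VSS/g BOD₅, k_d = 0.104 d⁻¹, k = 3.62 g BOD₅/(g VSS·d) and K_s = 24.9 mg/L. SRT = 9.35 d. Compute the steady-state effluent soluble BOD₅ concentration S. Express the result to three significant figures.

S ≈ 2.53 mg/L

For a completely mixed reactor with recycle the Lawrence–McCarty relation gives S = K_s·(1 + k_d·θ_c) / [θ_c·(Y·k − k_d) − 1] = 24.9 × (1 + 0.104 × 9.35) / [9.35 × (0.631 × 3.62 − 0.104) − 1] = 49.11 / 19.39 = 2.534 mg/L.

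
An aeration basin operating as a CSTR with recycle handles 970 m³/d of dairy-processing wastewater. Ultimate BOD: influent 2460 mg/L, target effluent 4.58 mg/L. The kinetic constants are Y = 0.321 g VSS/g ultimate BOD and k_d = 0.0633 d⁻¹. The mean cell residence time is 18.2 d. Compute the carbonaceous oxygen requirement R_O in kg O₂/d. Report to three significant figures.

R_O ≈ 1880 kg O₂/d

The observed yield is Y_obs = Y/(1 + k_d·θ_c) = 0.321 / (1 + 0.0633 × 18.2) = 0.321 / 2.152 = 0.1492 g VSS per g ultimate BOD removed.
ΔS = 2460 − 4.58 = 2455 mg/L, so the substrate removal rate is 970 × 2455/1000 = 2382 kg ultimate BOD/d.
Net sludge production P_X = 0.1492 × 2382 = 355.3 kg VSS/d.
Carbonaceous O₂ demand = substrate oxidised − cell-mass equivalent = 2382 − 1.42 × 355.3 = 1877 kg O₂/d.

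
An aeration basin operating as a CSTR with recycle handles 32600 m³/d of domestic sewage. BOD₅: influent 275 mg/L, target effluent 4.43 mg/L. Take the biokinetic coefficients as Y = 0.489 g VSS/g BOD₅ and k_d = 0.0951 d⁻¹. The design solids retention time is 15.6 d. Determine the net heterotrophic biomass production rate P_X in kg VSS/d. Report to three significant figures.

The observed yield is Y_obs = Y/(1 + k_d·θ_c) = 0.489 / (1 + 0.0951 × 15.6) = 0.489 / 2.484 = 0.1969 g VSS per g BOD₅ removed.
Mass of BOD₅ removed per day: Q(S₀ − S) = 32600 × 270.6 g/m³ = 8821 kg/d.
P_X = Y_obs · Q(S₀ − S) = 0.1969 × 8821 = 1737 kg VSS/d.

P_X ≈ 1740 kg VSS/d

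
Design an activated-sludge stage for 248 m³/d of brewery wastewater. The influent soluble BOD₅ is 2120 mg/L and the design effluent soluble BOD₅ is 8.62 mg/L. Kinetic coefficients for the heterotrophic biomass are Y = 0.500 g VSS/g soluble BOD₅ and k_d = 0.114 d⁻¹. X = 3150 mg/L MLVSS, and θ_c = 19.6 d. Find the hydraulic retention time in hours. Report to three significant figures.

Rearranging the biomass balance for a CMAS with decay, V = Y·Q·ΔS·θ_c / [X·(1+k_d θ_c)] = 0.500 × 248 × (2120 − 8.62) × 19.6 / [3150 × (1 + 0.114 × 19.6)] = 5.13×10^6 / 10188 = 503.7 m³.
τ = V/Q = 503.7/248 = 2.031 d, or 48.74 h.

τ ≈ 48.7 h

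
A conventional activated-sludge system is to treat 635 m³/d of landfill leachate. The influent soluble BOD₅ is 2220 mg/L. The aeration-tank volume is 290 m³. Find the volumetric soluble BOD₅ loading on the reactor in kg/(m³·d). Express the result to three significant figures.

L_v ≈ 4.86 kg soluble BOD₅/(m³·d)

Applied soluble BOD₅ load per unit volume = Q·S₀/V = (635 × 2220/1000)/290.0 = 4.861 kg soluble BOD₅·m⁻³·d⁻¹.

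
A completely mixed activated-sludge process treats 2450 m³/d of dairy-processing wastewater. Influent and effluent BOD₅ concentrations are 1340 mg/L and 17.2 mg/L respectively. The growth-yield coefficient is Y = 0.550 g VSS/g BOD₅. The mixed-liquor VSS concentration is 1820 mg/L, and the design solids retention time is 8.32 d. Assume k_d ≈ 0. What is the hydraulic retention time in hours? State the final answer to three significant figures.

With k_d = 0 the design equation reduces to V = Y Q (S₀−S) θ_c / X = 0.550 × 2450 × (1340 − 17.2) × 8.32 / 1820 = 8148 m³.
Hydraulic retention time τ = V/Q = 8148 / 2450 = 3.326 d = 79.82 h.

τ ≈ 79.8 h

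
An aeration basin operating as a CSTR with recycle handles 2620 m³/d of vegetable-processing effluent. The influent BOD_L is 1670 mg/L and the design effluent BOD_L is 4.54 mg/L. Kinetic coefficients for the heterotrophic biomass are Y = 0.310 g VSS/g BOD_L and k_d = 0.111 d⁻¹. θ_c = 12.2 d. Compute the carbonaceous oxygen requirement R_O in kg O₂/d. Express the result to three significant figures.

Observed yield with endogenous decay: Y_obs = Y / (1 + k_d·θ_c) = 0.310 / (1 + 0.111 × 12.2) = 0.310 / 2.354 = 0.1317 g VSS/g BOD_L.
Q·(S₀ − S) = 2620 × (1670 − 4.54) × 10⁻³ = 4364 kg/d removed.
P_X = Y_obs·Q·(S₀ − S) = 0.1317 × 4364 = 574.6 kg VSS/d.
R_O = Q·(S₀ − S) − 1.42·P_X = 4364 − 1.42 × 574.6 = 3548 kg O₂/d.

R_O ≈ 3550 kg O₂/d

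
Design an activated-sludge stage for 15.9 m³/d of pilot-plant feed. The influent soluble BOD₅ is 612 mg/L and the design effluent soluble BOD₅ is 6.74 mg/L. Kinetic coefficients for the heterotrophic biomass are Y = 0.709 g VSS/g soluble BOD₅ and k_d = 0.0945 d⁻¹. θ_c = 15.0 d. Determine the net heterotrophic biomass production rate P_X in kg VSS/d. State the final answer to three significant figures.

Correct the yield for decay: Y_obs = Y/(1 + k_d θ_c) = 0.709 / (1 + 0.0945 × 15.0) = 0.709 / 2.417 = 0.2933.
Mass of soluble BOD₅ removed per day: Q(S₀ − S) = 15.9 × 605.3 g/m³ = 9.624 kg/d.
So the net sludge growth is P_X = 0.2933 × 9.624 = 2.822 kg VSS/d.

P_X ≈ 2.82 kg VSS/d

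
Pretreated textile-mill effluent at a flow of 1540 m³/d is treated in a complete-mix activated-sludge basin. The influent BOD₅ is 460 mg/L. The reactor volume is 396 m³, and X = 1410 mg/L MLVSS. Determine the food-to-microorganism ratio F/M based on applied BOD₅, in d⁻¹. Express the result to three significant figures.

F/M = Q·S₀ / (V·X) = 1540 × 460 / (396.0 × 1410) = 1.269 g BOD₅·(g VSS·d)⁻¹.

F/M ≈ 1.27 d⁻¹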